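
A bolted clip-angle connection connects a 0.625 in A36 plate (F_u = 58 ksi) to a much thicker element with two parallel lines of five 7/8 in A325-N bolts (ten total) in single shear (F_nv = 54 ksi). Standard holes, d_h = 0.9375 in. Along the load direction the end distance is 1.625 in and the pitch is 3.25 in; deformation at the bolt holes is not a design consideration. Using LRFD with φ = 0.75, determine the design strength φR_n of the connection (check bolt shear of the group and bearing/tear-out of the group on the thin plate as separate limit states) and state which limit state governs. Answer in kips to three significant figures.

244 kips (bolt shear governs)

Bolt shear: A_b = π·0.875²/4 = 0.6013 in²; R_n = 54 × 0.6013 × 10 × 1 = 324.7 kips → 0.75 × 324.7 = 244 kips.
Bearing (1.5 l_c t F_u ≤ 3.0 d t F_u): upper limit = 3.0·0.875·0.625·58 = 95.16 kips.
  Edge l_c = 1.625 − 0.9375/2 = 1.156 → r_n = 62.87 kips; interior l_c = 3.25 − 0.9375 = 2.312 → r_n = 95.16 kips.
  R_n,bearing = 2·62.87 + 8·95.16 = 887 kips → 0.75 × 887 = 665 kips.
Bolt shear governs: 244 kips.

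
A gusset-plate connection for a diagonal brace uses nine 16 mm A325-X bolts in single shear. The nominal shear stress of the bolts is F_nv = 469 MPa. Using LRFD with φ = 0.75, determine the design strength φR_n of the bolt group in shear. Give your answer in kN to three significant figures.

637 kN

A_b = π × 16² / 4 = 201.1 mm².
R_n = F_nv · A_b · n · n_s = 469 × 201.1 × 9 × 1 / 1000 = 848.7 kN.
Design strength φR_n = 0.75 × 848.7 = 637 kN.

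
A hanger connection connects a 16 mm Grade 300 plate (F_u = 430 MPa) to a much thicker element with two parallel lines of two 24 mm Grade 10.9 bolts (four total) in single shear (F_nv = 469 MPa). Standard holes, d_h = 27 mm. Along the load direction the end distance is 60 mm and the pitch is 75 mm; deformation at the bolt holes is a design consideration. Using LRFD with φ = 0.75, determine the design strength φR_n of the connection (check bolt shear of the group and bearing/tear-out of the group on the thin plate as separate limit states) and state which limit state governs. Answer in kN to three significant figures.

Bolt shear: A_b = π·24²/4 = 452.4 mm²; R_n = 469 × 452.4 × 4 × 1 / 1000 = 848.7 kN → 0.75 × 848.7 = 637 kN.
Bearing (1.2 l_c t F_u ≤ 2.4 d t F_u): upper limit = 2.4·24·16·430 / 1000 = 396.3 kN.
  Edge l_c = 60 − 27/2 = 46.5 → r_n = 383.9 kN; interior l_c = 75 − 27 = 48 → r_n = 396.3 kN.
  R_n,bearing = 2·383.9 + 2·396.3 = 1560 kN → 0.75 × 1560 = 1170 kN.
Bolt shear governs: 637 kN.

637 kN (bolt shear governs)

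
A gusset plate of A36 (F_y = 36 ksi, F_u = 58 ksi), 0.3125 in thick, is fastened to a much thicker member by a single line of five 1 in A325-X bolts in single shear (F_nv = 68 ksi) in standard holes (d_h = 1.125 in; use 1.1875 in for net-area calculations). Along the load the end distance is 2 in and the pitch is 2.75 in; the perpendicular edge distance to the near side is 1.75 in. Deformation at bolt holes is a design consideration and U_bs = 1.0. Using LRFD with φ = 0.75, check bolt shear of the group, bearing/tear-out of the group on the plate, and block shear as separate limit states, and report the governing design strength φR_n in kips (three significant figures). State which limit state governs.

78.2 kips (block shear governs)

Bolt shear: A_b = π·1²/4 = 0.7854 in²; R_n = 68 × 0.7854 × 5 × 1 = 267 kips → 0.75 × 267 = 200 kips.
Bearing: edge l_c = 1.438, r_n = 31.27 kips; interior l_c = 1.625, r_n = 35.34 kips; R_n = 31.27 + 4·35.34 = 172.6 kips → 129 kips.
Block shear: A_gv = 4.062, A_nv = 2.393, A_nt = 0.3613 in²; R_n = min(0.6F_uA_nv, 0.6F_yA_gv) + U_bs·F_u·A_nt = 104.2 kips → 78.2 kips.
Block shear governs: 78.2 kips.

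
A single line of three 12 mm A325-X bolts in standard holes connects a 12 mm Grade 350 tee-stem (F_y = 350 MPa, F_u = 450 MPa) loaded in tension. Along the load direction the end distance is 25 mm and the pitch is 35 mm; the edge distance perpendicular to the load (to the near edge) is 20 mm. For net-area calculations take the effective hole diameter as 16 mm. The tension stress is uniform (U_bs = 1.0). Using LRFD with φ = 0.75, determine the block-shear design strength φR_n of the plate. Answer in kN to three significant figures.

182 kN

Shear plane L_v = 25 + 2·35 = 95 mm; A_gv = 95 × 12 = 1140 mm².
A_nv = (95 − 2.5·16) × 12 = 660 mm².
A_nt = (20 − 0.5·16) × 12 = 144 mm².
0.6 F_u A_nv = 178.2 kN; 0.6 F_y A_gv = 239.4 kN → shear rupture governs the shear term.
R_n = 178.2 + 1.0 × 450 × 144 / 1000 = 243 kN.
Design strength φR_n = 0.75 × 243 = 182 kN.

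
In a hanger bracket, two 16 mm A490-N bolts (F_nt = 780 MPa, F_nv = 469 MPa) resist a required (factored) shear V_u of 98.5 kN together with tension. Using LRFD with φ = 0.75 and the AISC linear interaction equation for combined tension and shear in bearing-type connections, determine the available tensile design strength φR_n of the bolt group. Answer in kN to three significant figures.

142 kN

A_b = π·16²/4 = 201.1 mm²; f_rv = 98.5 × 1000 / (2 × 201.1) = 244.9 MPa.
F'_nt = 1.3 F_nt − (F_nt / φF_nv) f_rv = 1.3·780 − (780/(0.75·469))·244.9 = 470.8 MPa, capped at F_nt → F'_nt = 470.8 MPa.
R_n = F'_nt · A_b · n = 470.8 × 201.1 × 2 / 1000 = 189.3 kN.
Design strength φR_n = 0.75 × 189.3 = 142 kN.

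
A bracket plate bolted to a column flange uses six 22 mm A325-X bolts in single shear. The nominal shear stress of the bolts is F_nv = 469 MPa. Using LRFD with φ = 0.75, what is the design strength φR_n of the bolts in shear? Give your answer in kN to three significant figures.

802 kN

A_b = π × 22² / 4 = 380.1 mm².
R_n = F_nv · A_b · n · n_s = 469 × 380.1 × 6 × 1 / 1000 = 1070 kN.
Design strength φR_n = 0.75 × 1070 = 802 kN.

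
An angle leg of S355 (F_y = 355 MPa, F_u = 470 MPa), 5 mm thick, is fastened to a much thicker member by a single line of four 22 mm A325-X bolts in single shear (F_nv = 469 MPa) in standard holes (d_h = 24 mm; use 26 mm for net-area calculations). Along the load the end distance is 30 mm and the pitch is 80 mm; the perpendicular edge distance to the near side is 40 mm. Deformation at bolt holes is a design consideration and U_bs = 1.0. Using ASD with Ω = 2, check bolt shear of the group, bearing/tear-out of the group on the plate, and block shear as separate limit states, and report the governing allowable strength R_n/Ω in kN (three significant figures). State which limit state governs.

Bolt shear: A_b = π·22²/4 = 380.1 mm²; R_n = 469 × 380.1 × 4 × 1 / 1000 = 713.1 kN → 713.1 / 2 = 357 kN.
Bearing: edge l_c = 18, r_n = 50.76 kN; interior l_c = 56, r_n = 124.1 kN; R_n = 50.76 + 3·124.1 = 423 kN → 212 kN.
Block shear: A_gv = 1350, A_nv = 895, A_nt = 135 mm²; R_n = min(0.6F_uA_nv, 0.6F_yA_gv) + U_bs·F_u·A_nt = 315.8 kN → 158 kN.
Block shear governs: 158 kN.

158 kN (block shear governs)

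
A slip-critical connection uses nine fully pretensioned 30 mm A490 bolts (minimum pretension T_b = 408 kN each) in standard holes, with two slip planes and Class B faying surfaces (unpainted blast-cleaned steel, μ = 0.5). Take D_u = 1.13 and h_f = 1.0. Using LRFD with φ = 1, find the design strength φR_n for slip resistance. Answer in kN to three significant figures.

4150 kN

R_n = μ · D_u · h_f · T_b · n_s · n_b = 0.5 × 1.13 × 1.0 × 408 × 2 × 9 = 4149 kN.
Design strength φR_n = 1 × 4149 = 4150 kN.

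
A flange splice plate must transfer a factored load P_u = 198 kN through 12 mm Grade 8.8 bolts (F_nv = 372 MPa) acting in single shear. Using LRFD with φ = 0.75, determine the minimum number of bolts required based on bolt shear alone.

A_b = π·12²/4 = 113.1 mm².
Per-bolt design strength φR_n = 0.75 × 372 × 113.1 × 1 / 1000 = 31.55 kN.
n ≥ 198 / 31.55 = 6.275 → use 7 bolts.

7 bolts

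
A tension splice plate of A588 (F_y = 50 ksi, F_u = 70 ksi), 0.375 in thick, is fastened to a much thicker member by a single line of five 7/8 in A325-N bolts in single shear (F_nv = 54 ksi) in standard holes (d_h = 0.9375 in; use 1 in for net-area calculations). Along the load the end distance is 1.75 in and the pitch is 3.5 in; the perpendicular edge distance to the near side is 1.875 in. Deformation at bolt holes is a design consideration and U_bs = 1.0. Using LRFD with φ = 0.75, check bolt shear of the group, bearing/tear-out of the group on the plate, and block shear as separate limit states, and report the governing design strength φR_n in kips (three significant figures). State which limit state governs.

122 kips (bolt shear governs)

Bolt shear: A_b = π·0.875²/4 = 0.6013 in²; R_n = 54 × 0.6013 × 5 × 1 = 162.4 kips → 0.75 × 162.4 = 122 kips.
Bearing: edge l_c = 1.281, r_n = 40.36 kips; interior l_c = 2.562, r_n = 55.13 kips; R_n = 40.36 + 4·55.13 = 260.9 kips → 196 kips.
Block shear: A_gv = 5.906, A_nv = 4.219, A_nt = 0.5156 in²; R_n = min(0.6F_uA_nv, 0.6F_yA_gv) + U_bs·F_u·A_nt = 213.3 kips → 160 kips.
Bolt shear governs: 122 kips.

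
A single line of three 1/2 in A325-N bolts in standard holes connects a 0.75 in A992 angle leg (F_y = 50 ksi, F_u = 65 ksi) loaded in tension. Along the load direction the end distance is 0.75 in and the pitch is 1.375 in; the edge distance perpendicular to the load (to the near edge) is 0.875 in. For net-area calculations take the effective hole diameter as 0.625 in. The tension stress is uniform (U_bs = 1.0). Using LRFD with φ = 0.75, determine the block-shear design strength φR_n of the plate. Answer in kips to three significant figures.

63.1 kips

Shear plane L_v = 0.75 + 2·1.375 = 3.5 in; A_gv = 3.5 × 0.75 = 2.625 in².
A_nv = (3.5 − 2.5·0.625) × 0.75 = 1.453 in².
A_nt = (0.875 − 0.5·0.625) × 0.75 = 0.4219 in².
0.6 F_u A_nv = 56.67 kips; 0.6 F_y A_gv = 78.75 kips → shear rupture governs the shear term.
R_n = 56.67 + 1.0 × 65 × 0.4219 = 84.09 kips.
Design strength φR_n = 0.75 × 84.09 = 63.1 kips.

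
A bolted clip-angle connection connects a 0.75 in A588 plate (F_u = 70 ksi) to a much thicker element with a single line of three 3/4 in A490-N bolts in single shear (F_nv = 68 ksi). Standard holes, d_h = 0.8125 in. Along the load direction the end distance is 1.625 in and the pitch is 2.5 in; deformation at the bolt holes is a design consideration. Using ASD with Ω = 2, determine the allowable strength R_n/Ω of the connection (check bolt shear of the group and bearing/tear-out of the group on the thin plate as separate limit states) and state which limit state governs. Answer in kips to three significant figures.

Bolt shear: A_b = π·0.75²/4 = 0.4418 in²; R_n = 68 × 0.4418 × 3 × 1 = 90.12 kips → 90.12 / 2 = 45.1 kips.
Bearing (1.2 l_c t F_u ≤ 2.4 d t F_u): upper limit = 2.4·0.75·0.75·70 = 94.5 kips.
  Edge l_c = 1.625 − 0.8125/2 = 1.219 → r_n = 76.78 kips; interior l_c = 2.5 − 0.8125 = 1.688 → r_n = 94.5 kips.
  R_n,bearing = 1·76.78 + 2·94.5 = 265.8 kips → 265.8 / 2 = 133 kips.
Bolt shear governs: 45.1 kips.

45.1 kips (bolt shear governs)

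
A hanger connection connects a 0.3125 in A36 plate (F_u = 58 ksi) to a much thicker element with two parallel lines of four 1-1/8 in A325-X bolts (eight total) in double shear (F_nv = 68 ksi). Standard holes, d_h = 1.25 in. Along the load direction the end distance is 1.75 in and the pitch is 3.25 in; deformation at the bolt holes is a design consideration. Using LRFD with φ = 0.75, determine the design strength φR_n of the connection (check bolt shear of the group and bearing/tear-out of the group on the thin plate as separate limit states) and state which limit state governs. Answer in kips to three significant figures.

232 kips (bearing governs)

Bolt shear: A_b = π·1.125²/4 = 0.994 in²; R_n = 68 × 0.994 × 8 × 2 = 1081 kips → 0.75 × 1081 = 811 kips.
Bearing (1.2 l_c t F_u ≤ 2.4 d t F_u): upper limit = 2.4·1.125·0.3125·58 = 48.94 kips.
  Edge l_c = 1.75 − 1.25/2 = 1.125 → r_n = 24.47 kips; interior l_c = 3.25 − 1.25 = 2 → r_n = 43.5 kips.
  R_n,bearing = 2·24.47 + 6·43.5 = 309.9 kips → 0.75 × 309.9 = 232 kips.
Bearing governs: 232 kips.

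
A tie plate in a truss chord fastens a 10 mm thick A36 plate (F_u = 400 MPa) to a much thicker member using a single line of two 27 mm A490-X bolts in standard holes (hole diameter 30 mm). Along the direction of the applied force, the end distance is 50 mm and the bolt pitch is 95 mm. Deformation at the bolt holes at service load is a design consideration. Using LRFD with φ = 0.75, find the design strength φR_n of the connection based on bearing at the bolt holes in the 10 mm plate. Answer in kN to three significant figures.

320 kN

Per bolt r_n = 1.2 l_c t F_u ≤ 2.4 d t F_u; upper limit = 2.4 × 27 × 10 × 400 / 1000 = 259.2 kN.
Edge bolt: l_c = 50 − 30/2 = 35 mm → 1.2 × 35 × 10 × 400 / 1000 = 168 → r_n = 168 kN.
Interior bolts: l_c = 95 − 30 = 65 mm → 1.2 × 65 × 10 × 400 / 1000 = 312 → r_n = 259.2 kN.
R_n = 1 × 168 + 1 × 259.2 = 427.2 kN.
Design strength φR_n = 0.75 × 427.2 = 320 kN.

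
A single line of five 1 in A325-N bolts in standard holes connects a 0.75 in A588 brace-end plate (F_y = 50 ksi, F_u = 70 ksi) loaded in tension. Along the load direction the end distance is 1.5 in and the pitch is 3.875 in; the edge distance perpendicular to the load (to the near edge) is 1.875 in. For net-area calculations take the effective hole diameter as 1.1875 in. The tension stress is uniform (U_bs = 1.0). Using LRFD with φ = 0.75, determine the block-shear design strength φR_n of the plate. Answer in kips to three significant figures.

326 kips

Shear plane L_v = 1.5 + 4·3.875 = 17 in; A_gv = 17 × 0.75 = 12.75 in².
A_nv = (17 − 4.5·1.1875) × 0.75 = 8.742 in².
A_nt = (1.875 − 0.5·1.1875) × 0.75 = 0.9609 in².
0.6 F_u A_nv = 367.2 kips; 0.6 F_y A_gv = 382.5 kips → shear rupture governs the shear term.
R_n = 367.2 + 1.0 × 70 × 0.9609 = 434.4 kips.
Design strength φR_n = 0.75 × 434.4 = 326 kips.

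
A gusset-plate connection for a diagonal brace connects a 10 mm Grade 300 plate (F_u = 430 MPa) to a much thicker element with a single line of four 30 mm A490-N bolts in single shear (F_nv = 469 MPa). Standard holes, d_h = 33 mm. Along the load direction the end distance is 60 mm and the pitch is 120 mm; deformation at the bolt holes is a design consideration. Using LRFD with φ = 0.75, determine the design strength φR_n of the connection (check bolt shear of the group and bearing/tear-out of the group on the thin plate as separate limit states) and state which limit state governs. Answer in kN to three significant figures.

Bolt shear: A_b = π·30²/4 = 706.9 mm²; R_n = 469 × 706.9 × 4 × 1 / 1000 = 1326 kN → 0.75 × 1326 = 995 kN.
Bearing (1.2 l_c t F_u ≤ 2.4 d t F_u): upper limit = 2.4·30·10·430 / 1000 = 309.6 kN.
  Edge l_c = 60 − 33/2 = 43.5 → r_n = 224.5 kN; interior l_c = 120 − 33 = 87 → r_n = 309.6 kN.
  R_n,bearing = 1·224.5 + 3·309.6 = 1153 kN → 0.75 × 1153 = 865 kN.
Bearing governs: 865 kN.

865 kN (bearing governs)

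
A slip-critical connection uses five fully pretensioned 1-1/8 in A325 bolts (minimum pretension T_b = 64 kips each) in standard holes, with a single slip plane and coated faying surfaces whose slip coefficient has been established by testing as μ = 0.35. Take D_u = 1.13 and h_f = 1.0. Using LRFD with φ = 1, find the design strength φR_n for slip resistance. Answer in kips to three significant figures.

R_n = μ · D_u · h_f · T_b · n_s · n_b = 0.35 × 1.13 × 1.0 × 64 × 1 × 5 = 126.6 kips.
Design strength φR_n = 1 × 126.6 = 127 kips.

127 kips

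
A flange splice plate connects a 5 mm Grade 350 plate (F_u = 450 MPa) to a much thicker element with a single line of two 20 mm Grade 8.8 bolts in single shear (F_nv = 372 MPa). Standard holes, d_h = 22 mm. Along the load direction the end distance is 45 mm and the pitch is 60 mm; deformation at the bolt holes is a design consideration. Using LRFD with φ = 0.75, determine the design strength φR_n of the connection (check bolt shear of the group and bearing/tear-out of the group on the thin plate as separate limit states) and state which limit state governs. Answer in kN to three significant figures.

Bolt shear: A_b = π·20²/4 = 314.2 mm²; R_n = 372 × 314.2 × 2 × 1 / 1000 = 233.7 kN → 0.75 × 233.7 = 175 kN.
Bearing (1.2 l_c t F_u ≤ 2.4 d t F_u): upper limit = 2.4·20·5·450 / 1000 = 108 kN.
  Edge l_c = 45 − 22/2 = 34 → r_n = 91.8 kN; interior l_c = 60 − 22 = 38 → r_n = 102.6 kN.
  R_n,bearing = 1·91.8 + 1·102.6 = 194.4 kN → 0.75 × 194.4 = 146 kN.
Bearing governs: 146 kN.

146 kN (bearing governs)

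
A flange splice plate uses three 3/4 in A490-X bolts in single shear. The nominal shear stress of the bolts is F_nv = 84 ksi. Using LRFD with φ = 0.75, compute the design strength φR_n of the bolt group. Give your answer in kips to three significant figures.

A_b = π × 0.75² / 4 = 0.4418 in².
R_n = F_nv · A_b · n · n_s = 84 × 0.4418 × 3 × 1 = 111.3 kips.
Design strength φR_n = 0.75 × 111.3 = 83.5 kips.

83.5 kips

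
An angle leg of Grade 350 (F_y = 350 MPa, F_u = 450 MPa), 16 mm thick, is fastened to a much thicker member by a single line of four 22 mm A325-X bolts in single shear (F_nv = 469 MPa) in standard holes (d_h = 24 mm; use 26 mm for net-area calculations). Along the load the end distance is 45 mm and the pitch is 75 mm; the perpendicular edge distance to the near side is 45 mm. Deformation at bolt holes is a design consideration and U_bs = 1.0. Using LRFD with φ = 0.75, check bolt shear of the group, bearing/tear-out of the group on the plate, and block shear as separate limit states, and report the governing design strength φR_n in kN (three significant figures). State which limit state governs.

535 kN (bolt shear governs)

Bolt shear: A_b = π·22²/4 = 380.1 mm²; R_n = 469 × 380.1 × 4 × 1 / 1000 = 713.1 kN → 0.75 × 713.1 = 535 kN.
Bearing: edge l_c = 33, r_n = 285.1 kN; interior l_c = 51, r_n = 380.2 kN; R_n = 285.1 + 3·380.2 = 1426 kN → 1070 kN.
Block shear: A_gv = 4320, A_nv = 2864, A_nt = 512 mm²; R_n = min(0.6F_uA_nv, 0.6F_yA_gv) + U_bs·F_u·A_nt = 1004 kN → 753 kN.
Bolt shear governs: 535 kN.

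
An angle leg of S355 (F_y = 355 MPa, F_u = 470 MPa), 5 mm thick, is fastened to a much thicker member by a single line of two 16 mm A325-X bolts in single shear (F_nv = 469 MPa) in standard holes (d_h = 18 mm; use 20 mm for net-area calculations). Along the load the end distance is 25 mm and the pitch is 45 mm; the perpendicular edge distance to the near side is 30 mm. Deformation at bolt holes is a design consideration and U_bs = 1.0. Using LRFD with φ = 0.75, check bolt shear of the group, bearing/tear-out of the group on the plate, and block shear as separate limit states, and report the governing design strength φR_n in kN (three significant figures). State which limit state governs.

77.6 kN (block shear governs)

Bolt shear: A_b = π·16²/4 = 201.1 mm²; R_n = 469 × 201.1 × 2 × 1 / 1000 = 188.6 kN → 0.75 × 188.6 = 141 kN.
Bearing: edge l_c = 16, r_n = 45.12 kN; interior l_c = 27, r_n = 76.14 kN; R_n = 45.12 + 1·76.14 = 121.3 kN → 90.9 kN.
Block shear: A_gv = 350, A_nv = 200, A_nt = 100 mm²; R_n = min(0.6F_uA_nv, 0.6F_yA_gv) + U_bs·F_u·A_nt = 103.4 kN → 77.6 kN.
Block shear governs: 77.6 kN.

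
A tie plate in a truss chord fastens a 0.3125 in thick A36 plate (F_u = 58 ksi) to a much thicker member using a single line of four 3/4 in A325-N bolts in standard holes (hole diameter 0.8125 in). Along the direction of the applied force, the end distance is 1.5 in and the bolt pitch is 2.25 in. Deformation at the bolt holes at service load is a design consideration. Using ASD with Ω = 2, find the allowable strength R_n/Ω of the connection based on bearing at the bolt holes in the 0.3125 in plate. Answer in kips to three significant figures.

58.8 kips

Per bolt r_n = 1.2 l_c t F_u ≤ 2.4 d t F_u; upper limit = 2.4 × 0.75 × 0.3125 × 58 = 32.62 kips.
Edge bolt: l_c = 1.5 − 0.8125/2 = 1.094 in → 1.2 × 1.094 × 0.3125 × 58 = 23.79 → r_n = 23.79 kips.
Interior bolts: l_c = 2.25 − 0.8125 = 1.438 in → 1.2 × 1.438 × 0.3125 × 58 = 31.27 → r_n = 31.27 kips.
R_n = 1 × 23.79 + 3 × 31.27 = 117.6 kips.
Allowable strength R_n/Ω = 117.6 / 2 = 58.8 kips.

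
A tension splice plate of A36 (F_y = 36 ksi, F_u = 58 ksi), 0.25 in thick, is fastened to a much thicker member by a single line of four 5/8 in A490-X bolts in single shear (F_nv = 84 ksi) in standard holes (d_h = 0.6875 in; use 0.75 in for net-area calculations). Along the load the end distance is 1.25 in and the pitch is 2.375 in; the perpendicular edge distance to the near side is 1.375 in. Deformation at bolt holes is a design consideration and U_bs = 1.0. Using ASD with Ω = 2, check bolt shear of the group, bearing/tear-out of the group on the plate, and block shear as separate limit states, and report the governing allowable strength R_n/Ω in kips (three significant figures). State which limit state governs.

29.9 kips (block shear governs)

Bolt shear: A_b = π·0.625²/4 = 0.3068 in²; R_n = 84 × 0.3068 × 4 × 1 = 103.1 kips → 103.1 / 2 = 51.5 kips.
Bearing: edge l_c = 0.9062, r_n = 15.77 kips; interior l_c = 1.688, r_n = 21.75 kips; R_n = 15.77 + 3·21.75 = 81.02 kips → 40.5 kips.
Block shear: A_gv = 2.094, A_nv = 1.438, A_nt = 0.25 in²; R_n = min(0.6F_uA_nv, 0.6F_yA_gv) + U_bs·F_u·A_nt = 59.72 kips → 29.9 kips.
Block shear governs: 29.9 kips.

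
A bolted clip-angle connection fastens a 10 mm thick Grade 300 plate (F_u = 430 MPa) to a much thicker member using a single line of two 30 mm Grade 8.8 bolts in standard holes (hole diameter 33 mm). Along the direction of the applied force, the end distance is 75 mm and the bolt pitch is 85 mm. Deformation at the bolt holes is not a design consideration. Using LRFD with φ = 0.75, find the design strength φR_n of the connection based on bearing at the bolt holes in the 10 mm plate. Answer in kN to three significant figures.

Per bolt r_n = 1.5 l_c t F_u ≤ 3.0 d t F_u; upper limit = 3.0 × 30 × 10 × 430 / 1000 = 387 kN.
Edge bolt: l_c = 75 − 33/2 = 58.5 mm → 1.5 × 58.5 × 10 × 430 / 1000 = 377.3 → r_n = 377.3 kN.
Interior bolts: l_c = 85 − 33 = 52 mm → 1.5 × 52 × 10 × 430 / 1000 = 335.4 → r_n = 335.4 kN.
R_n = 1 × 377.3 + 1 × 335.4 = 712.7 kN.
Design strength φR_n = 0.75 × 712.7 = 535 kN.

535 kN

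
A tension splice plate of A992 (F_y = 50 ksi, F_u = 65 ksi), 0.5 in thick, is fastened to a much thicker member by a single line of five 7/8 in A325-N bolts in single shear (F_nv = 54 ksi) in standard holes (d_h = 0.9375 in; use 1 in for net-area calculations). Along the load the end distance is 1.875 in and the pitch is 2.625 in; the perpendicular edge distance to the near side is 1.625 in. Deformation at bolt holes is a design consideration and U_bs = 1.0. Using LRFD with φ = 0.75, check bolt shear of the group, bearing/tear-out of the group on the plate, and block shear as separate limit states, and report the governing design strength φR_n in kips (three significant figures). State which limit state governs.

Bolt shear: A_b = π·0.875²/4 = 0.6013 in²; R_n = 54 × 0.6013 × 5 × 1 = 162.4 kips → 0.75 × 162.4 = 122 kips.
Bearing: edge l_c = 1.406, r_n = 54.84 kips; interior l_c = 1.688, r_n = 65.81 kips; R_n = 54.84 + 4·65.81 = 318.1 kips → 239 kips.
Block shear: A_gv = 6.188, A_nv = 3.938, A_nt = 0.5625 in²; R_n = min(0.6F_uA_nv, 0.6F_yA_gv) + U_bs·F_u·A_nt = 190.1 kips → 143 kips.
Bolt shear governs: 122 kips.

122 kips (bolt shear governs)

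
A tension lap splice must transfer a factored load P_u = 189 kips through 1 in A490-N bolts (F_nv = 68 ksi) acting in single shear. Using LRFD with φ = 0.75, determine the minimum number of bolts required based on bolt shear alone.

A_b = π·1²/4 = 0.7854 in².
Per-bolt design strength φR_n = 0.75 × 68 × 0.7854 × 1 = 40.06 kips.
n ≥ 189 / 40.06 = 4.718 → use 5 bolts.

5 bolts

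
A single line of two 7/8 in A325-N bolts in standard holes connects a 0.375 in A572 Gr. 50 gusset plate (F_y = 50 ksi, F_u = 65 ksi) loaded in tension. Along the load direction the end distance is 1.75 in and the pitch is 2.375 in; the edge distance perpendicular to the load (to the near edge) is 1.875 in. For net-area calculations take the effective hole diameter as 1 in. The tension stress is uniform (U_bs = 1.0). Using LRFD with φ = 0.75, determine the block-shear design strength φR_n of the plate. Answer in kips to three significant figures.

Shear plane L_v = 1.75 + 1·2.375 = 4.125 in; A_gv = 4.125 × 0.375 = 1.547 in².
A_nv = (4.125 − 1.5·1) × 0.375 = 0.9844 in².
A_nt = (1.875 − 0.5·1) × 0.375 = 0.5156 in².
0.6 F_u A_nv = 38.39 kips; 0.6 F_y A_gv = 46.41 kips → shear rupture governs the shear term.
R_n = 38.39 + 1.0 × 65 × 0.5156 = 71.91 kips.
Design strength φR_n = 0.75 × 71.91 = 53.9 kips.

53.9 kips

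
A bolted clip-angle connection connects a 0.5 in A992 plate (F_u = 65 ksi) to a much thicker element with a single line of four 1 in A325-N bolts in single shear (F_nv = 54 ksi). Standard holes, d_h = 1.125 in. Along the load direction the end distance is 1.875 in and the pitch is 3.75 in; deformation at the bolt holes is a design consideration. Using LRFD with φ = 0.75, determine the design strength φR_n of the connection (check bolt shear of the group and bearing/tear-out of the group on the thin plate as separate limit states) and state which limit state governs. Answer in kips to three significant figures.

127 kips (bolt shear governs)

Bolt shear: A_b = π·1²/4 = 0.7854 in²; R_n = 54 × 0.7854 × 4 × 1 = 169.6 kips → 0.75 × 169.6 = 127 kips.
Bearing (1.2 l_c t F_u ≤ 2.4 d t F_u): upper limit = 2.4·1·0.5·65 = 78 kips.
  Edge l_c = 1.875 − 1.125/2 = 1.312 → r_n = 51.19 kips; interior l_c = 3.75 − 1.125 = 2.625 → r_n = 78 kips.
  R_n,bearing = 1·51.19 + 3·78 = 285.2 kips → 0.75 × 285.2 = 214 kips.
Bolt shear governs: 127 kips.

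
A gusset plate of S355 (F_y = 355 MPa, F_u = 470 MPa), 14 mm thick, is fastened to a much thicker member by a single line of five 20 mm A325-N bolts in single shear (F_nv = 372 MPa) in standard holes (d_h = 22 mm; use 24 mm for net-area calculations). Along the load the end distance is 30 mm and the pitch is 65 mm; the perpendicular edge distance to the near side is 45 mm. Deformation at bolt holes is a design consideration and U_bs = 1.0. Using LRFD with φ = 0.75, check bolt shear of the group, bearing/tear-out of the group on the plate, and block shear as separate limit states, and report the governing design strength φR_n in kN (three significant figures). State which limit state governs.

Bolt shear: A_b = π·20²/4 = 314.2 mm²; R_n = 372 × 314.2 × 5 × 1 / 1000 = 584.3 kN → 0.75 × 584.3 = 438 kN.
Bearing: edge l_c = 19, r_n = 150 kN; interior l_c = 43, r_n = 315.8 kN; R_n = 150 + 4·315.8 = 1413 kN → 1060 kN.
Block shear: A_gv = 4060, A_nv = 2548, A_nt = 462 mm²; R_n = min(0.6F_uA_nv, 0.6F_yA_gv) + U_bs·F_u·A_nt = 935.7 kN → 702 kN.
Bolt shear governs: 438 kN.

438 kN (bolt shear governs)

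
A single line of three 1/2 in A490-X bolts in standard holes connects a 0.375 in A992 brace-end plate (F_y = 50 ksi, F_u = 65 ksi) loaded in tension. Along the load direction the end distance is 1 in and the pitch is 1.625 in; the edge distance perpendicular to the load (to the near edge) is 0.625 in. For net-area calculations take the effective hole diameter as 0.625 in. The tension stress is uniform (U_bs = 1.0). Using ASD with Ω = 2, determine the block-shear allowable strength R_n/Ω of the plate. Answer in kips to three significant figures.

23.5 kips

Shear plane L_v = 1 + 2·1.625 = 4.25 in; A_gv = 4.25 × 0.375 = 1.594 in².
A_nv = (4.25 − 2.5·0.625) × 0.375 = 1.008 in².
A_nt = (0.625 − 0.5·0.625) × 0.375 = 0.1172 in².
0.6 F_u A_nv = 39.3 kips; 0.6 F_y A_gv = 47.81 kips → shear rupture governs the shear term.
R_n = 39.3 + 1.0 × 65 × 0.1172 = 46.92 kips.
Allowable strength R_n/Ω = 46.92 / 2 = 23.5 kips.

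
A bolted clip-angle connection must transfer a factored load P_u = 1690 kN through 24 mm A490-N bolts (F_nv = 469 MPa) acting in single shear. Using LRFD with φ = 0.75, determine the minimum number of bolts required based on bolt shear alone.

A_b = π·24²/4 = 452.4 mm².
Per-bolt design strength φR_n = 0.75 × 469 × 452.4 × 1 / 1000 = 159.1 kN.
n ≥ 1690 / 159.1 = 10.62 → use 11 bolts.

11 bolts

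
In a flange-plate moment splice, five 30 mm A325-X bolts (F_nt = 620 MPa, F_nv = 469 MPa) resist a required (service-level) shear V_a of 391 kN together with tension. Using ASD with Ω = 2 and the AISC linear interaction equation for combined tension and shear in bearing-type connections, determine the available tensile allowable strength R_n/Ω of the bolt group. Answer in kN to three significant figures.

907 kN

A_b = π·30²/4 = 706.9 mm²; f_rv = 391 × 1000 / (5 × 706.9) = 110.6 MPa.
F'_nt = 1.3 F_nt − (Ω F_nt / F_nv) f_rv = 1.3·620 − (2·620/469)·110.6 = 513.5 MPa, capped at F_nt → F'_nt = 513.5 MPa.
R_n = F'_nt · A_b · n = 513.5 × 706.9 × 5 / 1000 = 1815 kN.
Allowable strength R_n/Ω = 1815 / 2 = 907 kN.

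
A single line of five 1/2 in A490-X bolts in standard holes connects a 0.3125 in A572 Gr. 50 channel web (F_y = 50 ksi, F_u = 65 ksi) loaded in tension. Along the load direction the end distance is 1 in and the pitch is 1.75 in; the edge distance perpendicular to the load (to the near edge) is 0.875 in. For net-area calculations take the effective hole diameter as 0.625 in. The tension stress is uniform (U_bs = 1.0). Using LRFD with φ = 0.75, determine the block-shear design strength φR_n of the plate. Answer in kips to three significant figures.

Shear plane L_v = 1 + 4·1.75 = 8 in; A_gv = 8 × 0.3125 = 2.5 in².
A_nv = (8 − 4.5·0.625) × 0.3125 = 1.621 in².
A_nt = (0.875 − 0.5·0.625) × 0.3125 = 0.1758 in².
0.6 F_u A_nv = 63.22 kips; 0.6 F_y A_gv = 75 kips → shear rupture governs the shear term.
R_n = 63.22 + 1.0 × 65 × 0.1758 = 74.65 kips.
Design strength φR_n = 0.75 × 74.65 = 56 kips.

56 kips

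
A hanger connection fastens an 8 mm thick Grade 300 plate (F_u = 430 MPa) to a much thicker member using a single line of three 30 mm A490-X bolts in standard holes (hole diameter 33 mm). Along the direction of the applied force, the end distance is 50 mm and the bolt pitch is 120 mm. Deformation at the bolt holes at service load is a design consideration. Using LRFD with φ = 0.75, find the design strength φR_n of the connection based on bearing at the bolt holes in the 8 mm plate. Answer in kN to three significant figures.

Per bolt r_n = 1.2 l_c t F_u ≤ 2.4 d t F_u; upper limit = 2.4 × 30 × 8 × 430 / 1000 = 247.7 kN.
Edge bolt: l_c = 50 − 33/2 = 33.5 mm → 1.2 × 33.5 × 8 × 430 / 1000 = 138.3 → r_n = 138.3 kN.
Interior bolts: l_c = 120 − 33 = 87 mm → 1.2 × 87 × 8 × 430 / 1000 = 359.1 → r_n = 247.7 kN.
R_n = 1 × 138.3 + 2 × 247.7 = 633.6 kN.
Design strength φR_n = 0.75 × 633.6 = 475 kN.

475 kN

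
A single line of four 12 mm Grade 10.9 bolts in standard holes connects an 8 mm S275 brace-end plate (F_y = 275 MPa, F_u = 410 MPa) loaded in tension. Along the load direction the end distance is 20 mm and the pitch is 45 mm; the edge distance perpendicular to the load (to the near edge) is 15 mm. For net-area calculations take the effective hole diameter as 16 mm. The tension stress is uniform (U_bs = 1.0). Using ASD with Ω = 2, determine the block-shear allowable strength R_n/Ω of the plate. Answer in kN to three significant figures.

Shear plane L_v = 20 + 3·45 = 155 mm; A_gv = 155 × 8 = 1240 mm².
A_nv = (155 − 3.5·16) × 8 = 792 mm².
A_nt = (15 − 0.5·16) × 8 = 56 mm².
0.6 F_u A_nv = 194.8 kN; 0.6 F_y A_gv = 204.6 kN → shear rupture governs the shear term.
R_n = 194.8 + 1.0 × 410 × 56 / 1000 = 217.8 kN.
Allowable strength R_n/Ω = 217.8 / 2 = 109 kN.

109 kN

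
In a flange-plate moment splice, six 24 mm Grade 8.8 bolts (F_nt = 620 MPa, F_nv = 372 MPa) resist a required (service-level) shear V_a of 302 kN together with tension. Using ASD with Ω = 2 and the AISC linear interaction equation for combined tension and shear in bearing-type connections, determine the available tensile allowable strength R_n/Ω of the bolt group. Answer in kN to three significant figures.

A_b = π·24²/4 = 452.4 mm²; f_rv = 302 × 1000 / (6 × 452.4) = 111.3 MPa.
F'_nt = 1.3 F_nt − (Ω F_nt / F_nv) f_rv = 1.3·620 − (2·620/372)·111.3 = 435.1 MPa, capped at F_nt → F'_nt = 435.1 MPa.
R_n = F'_nt · A_b · n = 435.1 × 452.4 × 6 / 1000 = 1181 kN.
Allowable strength R_n/Ω = 1181 / 2 = 591 kN.

591 kN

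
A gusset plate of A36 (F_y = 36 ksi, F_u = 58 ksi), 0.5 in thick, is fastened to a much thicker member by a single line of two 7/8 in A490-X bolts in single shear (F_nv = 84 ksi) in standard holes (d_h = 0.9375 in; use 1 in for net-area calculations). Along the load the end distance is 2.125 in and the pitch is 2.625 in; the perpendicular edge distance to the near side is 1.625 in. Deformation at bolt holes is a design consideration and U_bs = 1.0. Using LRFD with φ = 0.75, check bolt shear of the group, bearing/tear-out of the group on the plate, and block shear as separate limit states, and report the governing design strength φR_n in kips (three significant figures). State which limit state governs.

Bolt shear: A_b = π·0.875²/4 = 0.6013 in²; R_n = 84 × 0.6013 × 2 × 1 = 101 kips → 0.75 × 101 = 75.8 kips.
Bearing: edge l_c = 1.656, r_n = 57.64 kips; interior l_c = 1.688, r_n = 58.72 kips; R_n = 57.64 + 1·58.72 = 116.4 kips → 87.3 kips.
Block shear: A_gv = 2.375, A_nv = 1.625, A_nt = 0.5625 in²; R_n = min(0.6F_uA_nv, 0.6F_yA_gv) + U_bs·F_u·A_nt = 83.92 kips → 62.9 kips.
Block shear governs: 62.9 kips.

62.9 kips (block shear governs)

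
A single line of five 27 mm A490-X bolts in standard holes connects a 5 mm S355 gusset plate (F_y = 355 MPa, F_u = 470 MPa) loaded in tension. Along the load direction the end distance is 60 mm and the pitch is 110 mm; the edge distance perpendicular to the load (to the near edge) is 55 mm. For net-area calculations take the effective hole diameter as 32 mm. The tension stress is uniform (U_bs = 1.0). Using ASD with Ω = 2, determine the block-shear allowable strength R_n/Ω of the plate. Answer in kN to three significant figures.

297 kN

Shear plane L_v = 60 + 4·110 = 500 mm; A_gv = 500 × 5 = 2500 mm².
A_nv = (500 − 4.5·32) × 5 = 1780 mm².
A_nt = (55 − 0.5·32) × 5 = 195 mm².
0.6 F_u A_nv = 502 kN; 0.6 F_y A_gv = 532.5 kN → shear rupture governs the shear term.
R_n = 502 + 1.0 × 470 × 195 / 1000 = 593.6 kN.
Allowable strength R_n/Ω = 593.6 / 2 = 297 kN.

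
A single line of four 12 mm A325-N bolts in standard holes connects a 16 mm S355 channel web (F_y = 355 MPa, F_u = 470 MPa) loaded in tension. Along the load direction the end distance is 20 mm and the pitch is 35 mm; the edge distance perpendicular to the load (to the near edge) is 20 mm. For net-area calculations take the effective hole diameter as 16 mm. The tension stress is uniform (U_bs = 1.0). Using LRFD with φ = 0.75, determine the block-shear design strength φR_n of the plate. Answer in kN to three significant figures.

Shear plane L_v = 20 + 3·35 = 125 mm; A_gv = 125 × 16 = 2000 mm².
A_nv = (125 − 3.5·16) × 16 = 1104 mm².
A_nt = (20 − 0.5·16) × 16 = 192 mm².
0.6 F_u A_nv = 311.3 kN; 0.6 F_y A_gv = 426 kN → shear rupture governs the shear term.
R_n = 311.3 + 1.0 × 470 × 192 / 1000 = 401.6 kN.
Design strength φR_n = 0.75 × 401.6 = 301 kN.

301 kN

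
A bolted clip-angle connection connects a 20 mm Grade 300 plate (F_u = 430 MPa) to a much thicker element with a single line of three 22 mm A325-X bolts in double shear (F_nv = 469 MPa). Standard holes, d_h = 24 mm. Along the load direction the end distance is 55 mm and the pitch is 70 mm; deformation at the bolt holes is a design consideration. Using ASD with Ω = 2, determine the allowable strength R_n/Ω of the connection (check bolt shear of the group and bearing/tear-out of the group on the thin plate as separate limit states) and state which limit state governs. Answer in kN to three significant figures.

Bolt shear: A_b = π·22²/4 = 380.1 mm²; R_n = 469 × 380.1 × 3 × 2 / 1000 = 1070 kN → 1070 / 2 = 535 kN.
Bearing (1.2 l_c t F_u ≤ 2.4 d t F_u): upper limit = 2.4·22·20·430 / 1000 = 454.1 kN.
  Edge l_c = 55 − 24/2 = 43 → r_n = 443.8 kN; interior l_c = 70 − 24 = 46 → r_n = 454.1 kN.
  R_n,bearing = 1·443.8 + 2·454.1 = 1352 kN → 1352 / 2 = 676 kN.
Bolt shear governs: 535 kN.

535 kN (bolt shear governs)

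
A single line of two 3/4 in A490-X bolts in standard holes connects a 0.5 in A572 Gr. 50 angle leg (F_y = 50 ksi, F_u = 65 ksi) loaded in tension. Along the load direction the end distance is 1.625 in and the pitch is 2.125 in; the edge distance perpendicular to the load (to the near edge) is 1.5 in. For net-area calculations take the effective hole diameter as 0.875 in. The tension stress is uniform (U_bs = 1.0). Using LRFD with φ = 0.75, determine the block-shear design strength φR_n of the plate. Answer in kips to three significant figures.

61.5 kips

Shear plane L_v = 1.625 + 1·2.125 = 3.75 in; A_gv = 3.75 × 0.5 = 1.875 in².
A_nv = (3.75 − 1.5·0.875) × 0.5 = 1.219 in².
A_nt = (1.5 − 0.5·0.875) × 0.5 = 0.5312 in².
0.6 F_u A_nv = 47.53 kips; 0.6 F_y A_gv = 56.25 kips → shear rupture governs the shear term.
R_n = 47.53 + 1.0 × 65 × 0.5312 = 82.06 kips.
Design strength φR_n = 0.75 × 82.06 = 61.5 kips.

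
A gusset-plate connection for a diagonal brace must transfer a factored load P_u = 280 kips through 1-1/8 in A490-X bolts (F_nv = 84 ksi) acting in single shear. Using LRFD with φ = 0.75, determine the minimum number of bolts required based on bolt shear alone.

A_b = π·1.125²/4 = 0.994 in².
Per-bolt design strength φR_n = 0.75 × 84 × 0.994 × 1 = 62.62 kips.
n ≥ 280 / 62.62 = 4.471 → use 5 bolts.

5 bolts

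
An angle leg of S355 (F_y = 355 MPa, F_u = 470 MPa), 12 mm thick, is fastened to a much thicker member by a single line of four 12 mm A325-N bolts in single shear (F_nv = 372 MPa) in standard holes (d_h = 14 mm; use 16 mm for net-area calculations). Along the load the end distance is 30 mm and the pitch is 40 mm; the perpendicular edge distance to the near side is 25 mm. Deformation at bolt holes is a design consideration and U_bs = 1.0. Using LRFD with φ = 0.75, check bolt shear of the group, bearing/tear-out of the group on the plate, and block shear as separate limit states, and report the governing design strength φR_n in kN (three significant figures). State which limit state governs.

Bolt shear: A_b = π·12²/4 = 113.1 mm²; R_n = 372 × 113.1 × 4 × 1 / 1000 = 168.3 kN → 0.75 × 168.3 = 126 kN.
Bearing: edge l_c = 23, r_n = 155.7 kN; interior l_c = 26, r_n = 162.4 kN; R_n = 155.7 + 3·162.4 = 643 kN → 482 kN.
Block shear: A_gv = 1800, A_nv = 1128, A_nt = 204 mm²; R_n = min(0.6F_uA_nv, 0.6F_yA_gv) + U_bs·F_u·A_nt = 414 kN → 310 kN.
Bolt shear governs: 126 kN.

126 kN (bolt shear governs)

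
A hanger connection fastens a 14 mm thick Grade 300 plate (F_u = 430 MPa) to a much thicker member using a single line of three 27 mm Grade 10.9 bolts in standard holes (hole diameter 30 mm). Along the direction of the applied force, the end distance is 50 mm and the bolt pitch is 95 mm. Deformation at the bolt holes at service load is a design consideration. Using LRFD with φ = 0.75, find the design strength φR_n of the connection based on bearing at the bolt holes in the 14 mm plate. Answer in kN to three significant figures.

775 kN

Per bolt r_n = 1.2 l_c t F_u ≤ 2.4 d t F_u; upper limit = 2.4 × 27 × 14 × 430 / 1000 = 390.1 kN.
Edge bolt: l_c = 50 − 30/2 = 35 mm → 1.2 × 35 × 14 × 430 / 1000 = 252.8 → r_n = 252.8 kN.
Interior bolts: l_c = 95 − 30 = 65 mm → 1.2 × 65 × 14 × 430 / 1000 = 469.6 → r_n = 390.1 kN.
R_n = 1 × 252.8 + 2 × 390.1 = 1033 kN.
Design strength φR_n = 0.75 × 1033 = 775 kN.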